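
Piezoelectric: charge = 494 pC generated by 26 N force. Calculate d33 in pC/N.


d33 = 494 / 26 = 19.0 pC/N

19.0


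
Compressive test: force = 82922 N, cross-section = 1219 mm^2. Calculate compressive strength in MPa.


CS = 82922 / 1219 = 68.0 MPa

68.0


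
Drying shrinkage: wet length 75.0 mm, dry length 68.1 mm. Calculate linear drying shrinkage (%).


DS = (75.0 - 68.1) / 75.0 * 100 = 9.2%

9.2


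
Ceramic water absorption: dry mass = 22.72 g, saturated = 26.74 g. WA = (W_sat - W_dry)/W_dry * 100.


WA = (26.74 - 22.72) / 22.72 * 100 = 17.69%

17.69


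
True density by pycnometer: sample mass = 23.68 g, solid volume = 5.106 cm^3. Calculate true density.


TD = 23.68 / 5.106 = 4.638 g/cm^3

4.638


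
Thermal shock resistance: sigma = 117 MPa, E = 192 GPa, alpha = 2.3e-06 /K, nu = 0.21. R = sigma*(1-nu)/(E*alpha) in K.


R = 117*(1-0.21)/(192*1000*2.3e-06) = 209 K

209


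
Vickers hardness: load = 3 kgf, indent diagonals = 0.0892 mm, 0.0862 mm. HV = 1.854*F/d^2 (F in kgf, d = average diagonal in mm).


d_avg = (0.0892+0.0862)/2 = 0.0877 mm
HV = 1.854*3/0.0877^2 = 723

723


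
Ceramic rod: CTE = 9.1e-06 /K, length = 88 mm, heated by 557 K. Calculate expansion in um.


dL = 9.1e-06 * 88 * 557 * 1000 = 446.046 um

446.046


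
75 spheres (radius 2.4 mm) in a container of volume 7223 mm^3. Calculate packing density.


V_sphere = 4/3*pi*2.4^3 = 57.9058 mm^3
Total V = 75*57.9058 = 4342.935 mm^3
PD = 4342.935 / 7223 = 0.601

0.601


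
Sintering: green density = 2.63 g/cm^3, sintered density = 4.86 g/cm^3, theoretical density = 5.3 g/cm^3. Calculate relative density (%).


Relative = 4.86 / 5.3 * 100 = 91.7%

91.7


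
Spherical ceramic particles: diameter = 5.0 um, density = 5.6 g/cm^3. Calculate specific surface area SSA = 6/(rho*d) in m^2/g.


SSA = 6 / (5.6 * 5.0) = 0.214 m^2/g

0.214


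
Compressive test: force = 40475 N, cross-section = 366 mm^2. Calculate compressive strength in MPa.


CS = 40475 / 366 = 110.6 MPa

110.6


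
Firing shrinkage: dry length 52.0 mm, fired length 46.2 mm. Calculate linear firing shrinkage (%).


FS = (52.0 - 46.2) / 52.0 * 100 = 11.15%

11.15


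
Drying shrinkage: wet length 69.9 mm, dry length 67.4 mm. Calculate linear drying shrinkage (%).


DS = (69.9 - 67.4) / 69.9 * 100 = 3.58%

3.58


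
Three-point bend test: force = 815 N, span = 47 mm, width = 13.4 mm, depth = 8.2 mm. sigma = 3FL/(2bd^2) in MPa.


sigma = 3*815*47/(2*13.4*8.2^2) = 63.8 MPa

63.8


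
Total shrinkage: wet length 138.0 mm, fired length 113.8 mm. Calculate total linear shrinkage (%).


TS = (138.0 - 113.8) / 138.0 * 100 = 17.54%

17.54


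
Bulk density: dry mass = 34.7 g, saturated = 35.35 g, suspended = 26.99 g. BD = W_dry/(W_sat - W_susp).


BD = 34.7 / (35.35 - 26.99) = 34.7 / 8.36 = 4.151 g/cm^3

4.151


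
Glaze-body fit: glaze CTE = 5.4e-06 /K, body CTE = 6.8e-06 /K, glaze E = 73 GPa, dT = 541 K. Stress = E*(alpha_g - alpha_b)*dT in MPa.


Stress = 73*1000*(5.4e-06 - 6.8e-06)*541 = -55.3 MPa

-55.3


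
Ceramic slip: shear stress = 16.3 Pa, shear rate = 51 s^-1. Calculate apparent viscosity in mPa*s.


eta = tau/gamma * 1000 = 16.3/51 * 1000 = 319.6 mPa*s

319.6


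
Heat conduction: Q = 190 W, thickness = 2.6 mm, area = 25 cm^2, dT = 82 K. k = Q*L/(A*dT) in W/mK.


k = 190*2.6/1000/(25/10000*82) = 2.41 W/mK

2.41


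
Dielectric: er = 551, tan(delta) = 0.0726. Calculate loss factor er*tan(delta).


Loss = 551 * 0.0726 = 40.003

40.003


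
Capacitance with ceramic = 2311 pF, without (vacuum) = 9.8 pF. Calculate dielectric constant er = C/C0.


er = 2311 / 9.8 = 235.82

235.82


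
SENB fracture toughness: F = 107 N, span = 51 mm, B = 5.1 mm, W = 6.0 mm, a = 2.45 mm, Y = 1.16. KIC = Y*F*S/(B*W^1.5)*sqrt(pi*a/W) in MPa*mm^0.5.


KIC = 1.16*107*51/(5.1*6.0^1.5)*sqrt(pi*2.45/6.0) = 95.65

95.65


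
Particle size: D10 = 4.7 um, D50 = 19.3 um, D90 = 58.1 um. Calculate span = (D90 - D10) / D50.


Span = (58.1 - 4.7) / 19.3 = 53.4 / 19.3 = 2.767

2.767


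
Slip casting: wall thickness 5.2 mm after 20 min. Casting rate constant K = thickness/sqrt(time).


K = 5.2 / sqrt(20) = 5.2 / 4.4721 = 1.163 mm/min^0.5

1.163


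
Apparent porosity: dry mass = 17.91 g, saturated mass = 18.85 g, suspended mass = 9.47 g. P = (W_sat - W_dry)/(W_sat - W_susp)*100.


P = (18.85 - 17.91) / (18.85 - 9.47) * 100 = 0.94 / 9.38 * 100 = 10.0%

10.0


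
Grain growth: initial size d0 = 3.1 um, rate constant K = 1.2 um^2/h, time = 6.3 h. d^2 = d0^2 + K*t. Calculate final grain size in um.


d^2 = 3.1^2 + 1.2*6.3 = 17.17
d = sqrt(17.17) = 4.14 um

4.14


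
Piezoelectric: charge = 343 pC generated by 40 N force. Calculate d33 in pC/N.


d33 = 343 / 40 = 8.6 pC/N

8.6


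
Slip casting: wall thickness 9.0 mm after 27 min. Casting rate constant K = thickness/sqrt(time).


K = 9.0 / sqrt(27) = 9.0 / 5.1962 = 1.732 mm/min^0.5

1.732


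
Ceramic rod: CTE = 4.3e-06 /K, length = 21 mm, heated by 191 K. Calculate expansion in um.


dL = 4.3e-06 * 21 * 191 * 1000 = 17.247 um

17.247


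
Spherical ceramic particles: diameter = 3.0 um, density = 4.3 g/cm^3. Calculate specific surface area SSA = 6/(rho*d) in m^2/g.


SSA = 6 / (4.3 * 3.0) = 0.465 m^2/g

0.465


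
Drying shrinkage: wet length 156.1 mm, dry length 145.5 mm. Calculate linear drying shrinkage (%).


DS = (156.1 - 145.5) / 156.1 * 100 = 6.79%

6.79


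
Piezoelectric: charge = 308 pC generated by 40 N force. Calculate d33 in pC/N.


d33 = 308 / 40 = 7.7 pC/N

7.7


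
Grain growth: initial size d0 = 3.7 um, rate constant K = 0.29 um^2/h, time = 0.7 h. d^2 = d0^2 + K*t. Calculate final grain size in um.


d^2 = 3.7^2 + 0.29*0.7 = 13.893
d = sqrt(13.893) = 3.73 um

3.73


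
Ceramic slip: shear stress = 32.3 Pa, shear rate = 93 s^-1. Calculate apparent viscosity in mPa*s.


eta = tau/gamma * 1000 = 32.3/93 * 1000 = 347.3 mPa*s

347.3


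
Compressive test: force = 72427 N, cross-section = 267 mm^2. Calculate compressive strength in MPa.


CS = 72427 / 267 = 271.3 MPa

271.3


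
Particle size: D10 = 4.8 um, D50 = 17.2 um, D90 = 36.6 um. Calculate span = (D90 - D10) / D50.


Span = (36.6 - 4.8) / 17.2 = 31.8 / 17.2 = 1.849

1.849


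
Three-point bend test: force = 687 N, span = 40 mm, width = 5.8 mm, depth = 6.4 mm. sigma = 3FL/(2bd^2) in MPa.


sigma = 3*687*40/(2*5.8*6.4^2) = 173.5 MPa

173.5


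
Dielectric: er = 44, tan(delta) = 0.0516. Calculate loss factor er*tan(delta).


Loss = 44 * 0.0516 = 2.27

2.27


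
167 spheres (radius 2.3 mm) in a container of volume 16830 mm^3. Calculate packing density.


V_sphere = 4/3*pi*2.3^3 = 50.965 mm^3
Total V = 167*50.965 = 8511.155 mm^3
PD = 8511.155 / 16830 = 0.506

0.506


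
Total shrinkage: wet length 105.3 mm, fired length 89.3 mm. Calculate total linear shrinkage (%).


TS = (105.3 - 89.3) / 105.3 * 100 = 15.19%

15.19


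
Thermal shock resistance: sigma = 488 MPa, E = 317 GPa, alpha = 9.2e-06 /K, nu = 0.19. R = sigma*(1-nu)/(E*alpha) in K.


R = 488*(1-0.19)/(317*1000*9.2e-06) = 136 K

136


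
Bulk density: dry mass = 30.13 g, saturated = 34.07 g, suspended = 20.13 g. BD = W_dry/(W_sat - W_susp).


BD = 30.13 / (34.07 - 20.13) = 30.13 / 13.94 = 2.161 g/cm^3

2.161


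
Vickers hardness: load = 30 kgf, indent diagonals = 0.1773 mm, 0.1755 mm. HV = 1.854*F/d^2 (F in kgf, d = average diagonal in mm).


d_avg = (0.1773+0.1755)/2 = 0.1764 mm
HV = 1.854*30/0.1764^2 = 1787

1787


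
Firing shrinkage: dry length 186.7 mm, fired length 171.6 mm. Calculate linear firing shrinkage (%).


FS = (186.7 - 171.6) / 186.7 * 100 = 8.09%

8.09


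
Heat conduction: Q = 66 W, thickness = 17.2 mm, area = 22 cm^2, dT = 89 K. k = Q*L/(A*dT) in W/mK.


k = 66*17.2/1000/(22/10000*89) = 5.8 W/mK

5.8


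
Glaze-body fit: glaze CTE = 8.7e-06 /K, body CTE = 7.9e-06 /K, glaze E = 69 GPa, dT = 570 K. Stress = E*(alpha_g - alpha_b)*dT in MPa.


Stress = 69*1000*(8.7e-06 - 7.9e-06)*570 = 31.5 MPa

31.5


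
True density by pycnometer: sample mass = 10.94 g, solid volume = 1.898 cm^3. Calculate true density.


TD = 10.94 / 1.898 = 5.764 g/cm^3

5.764


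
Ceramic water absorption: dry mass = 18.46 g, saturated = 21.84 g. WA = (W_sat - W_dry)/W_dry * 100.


WA = (21.84 - 18.46) / 18.46 * 100 = 18.31%

18.31


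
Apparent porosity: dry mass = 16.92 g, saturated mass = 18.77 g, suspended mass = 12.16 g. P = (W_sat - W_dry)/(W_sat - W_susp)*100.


P = (18.77 - 16.92) / (18.77 - 12.16) * 100 = 1.85 / 6.61 * 100 = 28.0%

28.0


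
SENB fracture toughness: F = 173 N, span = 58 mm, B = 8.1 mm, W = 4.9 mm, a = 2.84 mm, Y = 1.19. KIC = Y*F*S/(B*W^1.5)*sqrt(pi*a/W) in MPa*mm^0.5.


KIC = 1.19*173*58/(8.1*4.9^1.5)*sqrt(pi*2.84/4.9) = 183.39

183.39


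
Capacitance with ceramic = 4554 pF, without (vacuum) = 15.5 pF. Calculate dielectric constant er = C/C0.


er = 4554 / 15.5 = 293.81

293.81


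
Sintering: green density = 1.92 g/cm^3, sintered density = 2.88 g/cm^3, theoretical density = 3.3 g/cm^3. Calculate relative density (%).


Relative = 2.88 / 3.3 * 100 = 87.3%

87.3


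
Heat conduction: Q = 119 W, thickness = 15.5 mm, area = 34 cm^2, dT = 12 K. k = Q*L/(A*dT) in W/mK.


k = 119*15.5/1000/(34/10000*12) = 45.21 W/mK

45.21


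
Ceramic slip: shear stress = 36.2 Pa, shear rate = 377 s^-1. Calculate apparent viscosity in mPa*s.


eta = tau/gamma * 1000 = 36.2/377 * 1000 = 96.0 mPa*s

96.0


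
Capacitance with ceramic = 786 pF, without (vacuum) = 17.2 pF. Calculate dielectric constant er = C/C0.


er = 786 / 17.2 = 45.7

45.7


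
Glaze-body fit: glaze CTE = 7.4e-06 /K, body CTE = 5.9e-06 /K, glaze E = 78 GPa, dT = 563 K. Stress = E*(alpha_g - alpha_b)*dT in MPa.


Stress = 78*1000*(7.4e-06 - 5.9e-06)*563 = 65.9 MPa

65.9


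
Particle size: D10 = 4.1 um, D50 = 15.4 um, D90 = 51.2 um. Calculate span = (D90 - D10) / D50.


Span = (51.2 - 4.1) / 15.4 = 47.1 / 15.4 = 3.058

3.058


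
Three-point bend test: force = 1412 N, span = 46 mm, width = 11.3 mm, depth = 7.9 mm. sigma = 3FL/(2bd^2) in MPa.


sigma = 3*1412*46/(2*11.3*7.9^2) = 138.2 MPa

138.2


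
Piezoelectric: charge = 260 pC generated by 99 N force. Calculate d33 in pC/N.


d33 = 260 / 99 = 2.6 pC/N

2.6


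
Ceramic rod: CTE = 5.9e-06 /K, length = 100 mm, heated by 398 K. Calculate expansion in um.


dL = 5.9e-06 * 100 * 398 * 1000 = 234.82 um

234.82


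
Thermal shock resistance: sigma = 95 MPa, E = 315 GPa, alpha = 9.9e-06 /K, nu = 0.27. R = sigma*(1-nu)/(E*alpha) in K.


R = 95*(1-0.27)/(315*1000*9.9e-06) = 22 K

22


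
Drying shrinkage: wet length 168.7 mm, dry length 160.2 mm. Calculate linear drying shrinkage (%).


DS = (168.7 - 160.2) / 168.7 * 100 = 5.04%

5.04


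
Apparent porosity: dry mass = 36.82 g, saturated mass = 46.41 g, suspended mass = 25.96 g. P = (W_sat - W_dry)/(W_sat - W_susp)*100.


P = (46.41 - 36.82) / (46.41 - 25.96) * 100 = 9.59 / 20.45 * 100 = 46.9%

46.9


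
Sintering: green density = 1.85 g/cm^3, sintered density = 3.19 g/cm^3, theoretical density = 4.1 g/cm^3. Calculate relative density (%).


Relative = 3.19 / 4.1 * 100 = 77.8%

77.8


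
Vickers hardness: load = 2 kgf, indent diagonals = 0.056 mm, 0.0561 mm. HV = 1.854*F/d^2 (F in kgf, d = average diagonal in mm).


d_avg = (0.056+0.0561)/2 = 0.05605 mm
HV = 1.854*2/0.05605^2 = 1180

1180


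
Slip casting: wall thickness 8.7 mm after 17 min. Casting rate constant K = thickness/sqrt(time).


K = 8.7 / sqrt(17) = 8.7 / 4.1231 = 2.11 mm/min^0.5

2.11


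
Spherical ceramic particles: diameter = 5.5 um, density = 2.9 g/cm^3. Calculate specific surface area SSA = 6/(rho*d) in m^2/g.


SSA = 6 / (2.9 * 5.5) = 0.376 m^2/g

0.376


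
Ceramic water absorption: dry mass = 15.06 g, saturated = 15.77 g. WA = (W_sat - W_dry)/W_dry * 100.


WA = (15.77 - 15.06) / 15.06 * 100 = 4.71%

4.71


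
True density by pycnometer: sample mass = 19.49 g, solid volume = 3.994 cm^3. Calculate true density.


TD = 19.49 / 3.994 = 4.88 g/cm^3

4.88


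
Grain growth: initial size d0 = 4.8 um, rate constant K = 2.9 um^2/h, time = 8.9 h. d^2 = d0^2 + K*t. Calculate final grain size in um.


d^2 = 4.8^2 + 2.9*8.9 = 48.85
d = sqrt(48.85) = 6.99 um

6.99


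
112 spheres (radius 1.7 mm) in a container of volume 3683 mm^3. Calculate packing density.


V_sphere = 4/3*pi*1.7^3 = 20.5795 mm^3
Total V = 112*20.5795 = 2304.904 mm^3
PD = 2304.904 / 3683 = 0.626

0.626


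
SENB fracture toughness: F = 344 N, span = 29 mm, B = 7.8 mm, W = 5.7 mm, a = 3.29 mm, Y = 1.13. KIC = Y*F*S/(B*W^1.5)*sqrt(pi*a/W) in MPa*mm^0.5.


KIC = 1.13*344*29/(7.8*5.7^1.5)*sqrt(pi*3.29/5.7) = 143.01

143.01


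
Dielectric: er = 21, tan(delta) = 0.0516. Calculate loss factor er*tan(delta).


Loss = 21 * 0.0516 = 1.084

1.084


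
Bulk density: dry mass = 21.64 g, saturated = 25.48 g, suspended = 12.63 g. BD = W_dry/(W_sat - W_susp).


BD = 21.64 / (25.48 - 12.63) = 21.64 / 12.85 = 1.684 g/cm^3

1.684


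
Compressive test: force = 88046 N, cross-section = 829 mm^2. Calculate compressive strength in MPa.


CS = 88046 / 829 = 106.2 MPa

106.2


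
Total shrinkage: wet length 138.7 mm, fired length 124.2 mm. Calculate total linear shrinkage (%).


TS = (138.7 - 124.2) / 138.7 * 100 = 10.45%

10.45


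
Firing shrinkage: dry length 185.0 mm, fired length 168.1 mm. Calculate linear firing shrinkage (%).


FS = (185.0 - 168.1) / 185.0 * 100 = 9.14%

9.14


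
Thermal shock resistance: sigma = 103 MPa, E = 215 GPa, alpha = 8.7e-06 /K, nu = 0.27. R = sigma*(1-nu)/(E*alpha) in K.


R = 103*(1-0.27)/(215*1000*8.7e-06) = 40 K

40


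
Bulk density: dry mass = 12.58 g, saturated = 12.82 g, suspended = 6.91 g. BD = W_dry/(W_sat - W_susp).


BD = 12.58 / (12.82 - 6.91) = 12.58 / 5.91 = 2.129 g/cm^3

2.129


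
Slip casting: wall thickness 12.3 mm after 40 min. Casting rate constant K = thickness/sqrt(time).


K = 12.3 / sqrt(40) = 12.3 / 6.3246 = 1.945 mm/min^0.5

1.945


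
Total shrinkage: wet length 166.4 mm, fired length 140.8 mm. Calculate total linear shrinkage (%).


TS = (166.4 - 140.8) / 166.4 * 100 = 15.38%

15.38


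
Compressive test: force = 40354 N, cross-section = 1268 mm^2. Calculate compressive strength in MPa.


CS = 40354 / 1268 = 31.8 MPa

31.8


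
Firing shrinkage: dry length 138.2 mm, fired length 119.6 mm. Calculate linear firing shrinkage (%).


FS = (138.2 - 119.6) / 138.2 * 100 = 13.46%

13.46


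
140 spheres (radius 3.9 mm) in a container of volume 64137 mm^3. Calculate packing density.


V_sphere = 4/3*pi*3.9^3 = 248.4748 mm^3
Total V = 140*248.4748 = 34786.472 mm^3
PD = 34786.472 / 64137 = 0.542

0.542


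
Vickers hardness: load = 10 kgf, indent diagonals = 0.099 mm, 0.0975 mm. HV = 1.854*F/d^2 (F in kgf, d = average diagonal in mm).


d_avg = (0.099+0.0975)/2 = 0.09825 mm
HV = 1.854*10/0.09825^2 = 1921

1921


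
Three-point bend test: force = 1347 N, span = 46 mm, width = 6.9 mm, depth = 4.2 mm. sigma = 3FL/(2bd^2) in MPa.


sigma = 3*1347*46/(2*6.9*4.2^2) = 763.6 MPa

763.6


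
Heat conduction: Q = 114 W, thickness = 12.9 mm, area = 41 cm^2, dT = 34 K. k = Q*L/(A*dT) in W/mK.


k = 114*12.9/1000/(41/10000*34) = 10.55 W/mK

10.55


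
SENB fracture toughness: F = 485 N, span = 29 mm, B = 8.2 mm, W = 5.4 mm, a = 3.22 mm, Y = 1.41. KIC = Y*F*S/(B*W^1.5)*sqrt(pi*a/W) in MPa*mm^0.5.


KIC = 1.41*485*29/(8.2*5.4^1.5)*sqrt(pi*3.22/5.4) = 263.79

263.79


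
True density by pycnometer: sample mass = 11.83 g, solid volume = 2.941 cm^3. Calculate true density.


TD = 11.83 / 2.941 = 4.022 g/cm^3

4.022


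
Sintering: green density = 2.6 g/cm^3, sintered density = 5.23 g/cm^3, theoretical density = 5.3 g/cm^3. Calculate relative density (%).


Relative = 5.23 / 5.3 * 100 = 98.7%

98.7


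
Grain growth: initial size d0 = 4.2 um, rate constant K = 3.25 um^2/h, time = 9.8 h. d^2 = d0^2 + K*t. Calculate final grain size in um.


d^2 = 4.2^2 + 3.25*9.8 = 49.49
d = sqrt(49.49) = 7.03 um

7.03


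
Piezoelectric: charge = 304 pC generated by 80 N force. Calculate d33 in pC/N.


d33 = 304 / 80 = 3.8 pC/N

3.8


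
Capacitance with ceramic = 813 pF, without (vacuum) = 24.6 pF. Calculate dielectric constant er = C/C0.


er = 813 / 24.6 = 33.05

33.05


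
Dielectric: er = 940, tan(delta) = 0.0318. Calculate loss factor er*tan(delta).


Loss = 940 * 0.0318 = 29.892

29.892


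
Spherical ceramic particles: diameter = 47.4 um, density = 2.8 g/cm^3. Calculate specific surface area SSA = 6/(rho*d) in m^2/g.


SSA = 6 / (2.8 * 47.4) = 0.045 m^2/g

0.045


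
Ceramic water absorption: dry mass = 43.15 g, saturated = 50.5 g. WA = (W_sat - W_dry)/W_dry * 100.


WA = (50.5 - 43.15) / 43.15 * 100 = 17.03%

17.03


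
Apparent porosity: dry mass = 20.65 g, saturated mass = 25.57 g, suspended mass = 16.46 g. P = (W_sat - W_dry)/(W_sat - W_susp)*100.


P = (25.57 - 20.65) / (25.57 - 16.46) * 100 = 4.92 / 9.11 * 100 = 54.0%

54.0


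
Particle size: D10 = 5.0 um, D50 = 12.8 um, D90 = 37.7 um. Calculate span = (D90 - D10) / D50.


Span = (37.7 - 5.0) / 12.8 = 32.7 / 12.8 = 2.555

2.555


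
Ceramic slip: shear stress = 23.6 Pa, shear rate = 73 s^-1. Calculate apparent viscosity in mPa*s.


eta = tau/gamma * 1000 = 23.6/73 * 1000 = 323.3 mPa*s

323.3


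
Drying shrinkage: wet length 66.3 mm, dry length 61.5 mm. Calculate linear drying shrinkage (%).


DS = (66.3 - 61.5) / 66.3 * 100 = 7.24%

7.24


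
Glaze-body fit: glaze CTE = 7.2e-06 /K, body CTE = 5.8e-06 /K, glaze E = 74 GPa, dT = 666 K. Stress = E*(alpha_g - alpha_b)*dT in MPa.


Stress = 74*1000*(7.2e-06 - 5.8e-06)*666 = 69.0 MPa

69.0


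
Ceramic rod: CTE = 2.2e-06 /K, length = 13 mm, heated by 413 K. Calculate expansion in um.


dL = 2.2e-06 * 13 * 413 * 1000 = 11.812 um

11.812


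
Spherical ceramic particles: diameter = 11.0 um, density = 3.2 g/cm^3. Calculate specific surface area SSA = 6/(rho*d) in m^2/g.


SSA = 6 / (3.2 * 11.0) = 0.17 m^2/g

0.17


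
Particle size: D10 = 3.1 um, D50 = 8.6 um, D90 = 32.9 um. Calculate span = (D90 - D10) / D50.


Span = (32.9 - 3.1) / 8.6 = 29.8 / 8.6 = 3.465

3.465


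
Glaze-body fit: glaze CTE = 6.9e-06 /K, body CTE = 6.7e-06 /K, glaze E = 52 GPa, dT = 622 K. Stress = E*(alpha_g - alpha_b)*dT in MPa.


Stress = 52*1000*(6.9e-06 - 6.7e-06)*622 = 6.5 MPa

6.5


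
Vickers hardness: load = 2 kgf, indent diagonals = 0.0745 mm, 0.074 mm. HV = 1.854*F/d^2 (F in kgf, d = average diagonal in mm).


d_avg = (0.0745+0.074)/2 = 0.07425 mm
HV = 1.854*2/0.07425^2 = 673

673


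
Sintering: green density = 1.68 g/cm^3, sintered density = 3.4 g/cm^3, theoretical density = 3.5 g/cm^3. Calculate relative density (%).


Relative = 3.4 / 3.5 * 100 = 97.1%

97.1


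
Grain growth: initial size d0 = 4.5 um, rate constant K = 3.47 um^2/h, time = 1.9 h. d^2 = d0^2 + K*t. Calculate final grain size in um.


d^2 = 4.5^2 + 3.47*1.9 = 26.843
d = sqrt(26.843) = 5.18 um

5.18


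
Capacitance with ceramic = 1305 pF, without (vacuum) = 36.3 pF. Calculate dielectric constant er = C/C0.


er = 1305 / 36.3 = 35.95

35.95


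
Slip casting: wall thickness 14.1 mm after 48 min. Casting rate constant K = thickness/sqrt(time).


K = 14.1 / sqrt(48) = 14.1 / 6.9282 = 2.035 mm/min^0.5

2.035


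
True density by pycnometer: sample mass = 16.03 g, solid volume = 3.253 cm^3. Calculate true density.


TD = 16.03 / 3.253 = 4.928 g/cm^3

4.928


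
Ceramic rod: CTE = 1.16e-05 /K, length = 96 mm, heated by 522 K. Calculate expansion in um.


dL = 1.16e-05 * 96 * 522 * 1000 = 581.299 um

581.299


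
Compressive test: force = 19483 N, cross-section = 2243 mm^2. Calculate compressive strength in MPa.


CS = 19483 / 2243 = 8.7 MPa

8.7


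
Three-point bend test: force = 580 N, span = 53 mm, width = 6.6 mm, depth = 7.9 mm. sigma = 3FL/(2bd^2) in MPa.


sigma = 3*580*53/(2*6.6*7.9^2) = 111.9 MPa

111.9


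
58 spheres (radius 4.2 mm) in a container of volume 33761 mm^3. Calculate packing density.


V_sphere = 4/3*pi*4.2^3 = 310.3391 mm^3
Total V = 58*310.3391 = 17999.6678 mm^3
PD = 17999.6678 / 33761 = 0.533

0.533


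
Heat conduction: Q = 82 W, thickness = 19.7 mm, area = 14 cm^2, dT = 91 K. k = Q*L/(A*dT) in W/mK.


k = 82*19.7/1000/(14/10000*91) = 12.68 W/mK

12.68


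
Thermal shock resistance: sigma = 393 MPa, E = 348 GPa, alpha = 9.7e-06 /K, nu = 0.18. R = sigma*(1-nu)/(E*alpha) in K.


R = 393*(1-0.18)/(348*1000*9.7e-06) = 95 K

95


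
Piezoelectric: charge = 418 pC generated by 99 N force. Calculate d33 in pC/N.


d33 = 418 / 99 = 4.2 pC/N

4.2


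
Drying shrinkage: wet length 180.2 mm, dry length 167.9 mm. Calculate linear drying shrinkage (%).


DS = (180.2 - 167.9) / 180.2 * 100 = 6.83%

6.83


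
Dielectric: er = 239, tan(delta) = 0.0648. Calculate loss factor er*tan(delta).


Loss = 239 * 0.0648 = 15.487

15.487


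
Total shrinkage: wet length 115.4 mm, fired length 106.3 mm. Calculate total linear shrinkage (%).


TS = (115.4 - 106.3) / 115.4 * 100 = 7.89%

7.89


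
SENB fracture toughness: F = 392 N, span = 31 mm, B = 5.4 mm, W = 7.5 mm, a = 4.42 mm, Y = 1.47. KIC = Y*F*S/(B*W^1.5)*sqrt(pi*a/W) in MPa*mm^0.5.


KIC = 1.47*392*31/(5.4*7.5^1.5)*sqrt(pi*4.42/7.5) = 219.15

219.15


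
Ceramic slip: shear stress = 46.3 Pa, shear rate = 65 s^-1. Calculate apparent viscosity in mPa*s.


eta = tau/gamma * 1000 = 46.3/65 * 1000 = 712.3 mPa*s

712.3


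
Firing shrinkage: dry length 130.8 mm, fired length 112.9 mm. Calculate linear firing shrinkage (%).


FS = (130.8 - 112.9) / 130.8 * 100 = 13.69%

13.69


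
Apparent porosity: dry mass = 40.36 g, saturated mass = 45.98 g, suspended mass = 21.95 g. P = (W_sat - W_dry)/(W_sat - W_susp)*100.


P = (45.98 - 40.36) / (45.98 - 21.95) * 100 = 5.62 / 24.03 * 100 = 23.4%

23.4


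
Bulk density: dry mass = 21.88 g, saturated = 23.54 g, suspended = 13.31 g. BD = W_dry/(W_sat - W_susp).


BD = 21.88 / (23.54 - 13.31) = 21.88 / 10.23 = 2.139 g/cm^3

2.139


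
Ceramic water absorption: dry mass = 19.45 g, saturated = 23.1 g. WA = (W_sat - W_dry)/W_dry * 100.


WA = (23.1 - 19.45) / 19.45 * 100 = 18.77%

18.77


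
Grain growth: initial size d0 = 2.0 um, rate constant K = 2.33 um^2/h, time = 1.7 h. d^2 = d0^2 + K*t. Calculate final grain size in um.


d^2 = 2.0^2 + 2.33*1.7 = 7.961
d = sqrt(7.961) = 2.82 um

2.82


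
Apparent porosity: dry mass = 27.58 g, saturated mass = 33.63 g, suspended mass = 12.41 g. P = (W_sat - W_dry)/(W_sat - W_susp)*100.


P = (33.63 - 27.58) / (33.63 - 12.41) * 100 = 6.05 / 21.22 * 100 = 28.5%

28.5


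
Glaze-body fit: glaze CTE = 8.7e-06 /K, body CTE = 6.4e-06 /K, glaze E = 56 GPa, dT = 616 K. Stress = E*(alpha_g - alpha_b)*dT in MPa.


Stress = 56*1000*(8.7e-06 - 6.4e-06)*616 = 79.3 MPa

79.3


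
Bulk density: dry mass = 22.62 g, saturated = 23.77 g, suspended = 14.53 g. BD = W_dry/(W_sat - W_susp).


BD = 22.62 / (23.77 - 14.53) = 22.62 / 9.24 = 2.448 g/cm^3

2.448


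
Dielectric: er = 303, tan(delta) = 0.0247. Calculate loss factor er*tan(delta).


Loss = 303 * 0.0247 = 7.484

7.484


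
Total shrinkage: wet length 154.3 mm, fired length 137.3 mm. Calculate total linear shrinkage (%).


TS = (154.3 - 137.3) / 154.3 * 100 = 11.02%

11.02


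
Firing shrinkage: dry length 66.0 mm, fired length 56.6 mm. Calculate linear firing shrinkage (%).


FS = (66.0 - 56.6) / 66.0 * 100 = 14.24%

14.24


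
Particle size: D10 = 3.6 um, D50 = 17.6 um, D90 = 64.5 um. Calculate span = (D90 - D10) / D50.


Span = (64.5 - 3.6) / 17.6 = 60.9 / 17.6 = 3.46

3.46


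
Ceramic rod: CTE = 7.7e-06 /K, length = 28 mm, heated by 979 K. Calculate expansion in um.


dL = 7.7e-06 * 28 * 979 * 1000 = 211.072 um

211.072


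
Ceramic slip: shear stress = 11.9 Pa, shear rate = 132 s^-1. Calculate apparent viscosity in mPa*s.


eta = tau/gamma * 1000 = 11.9/132 * 1000 = 90.2 mPa*s

90.2


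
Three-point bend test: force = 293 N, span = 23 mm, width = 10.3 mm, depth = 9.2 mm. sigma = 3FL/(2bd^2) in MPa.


sigma = 3*293*23/(2*10.3*9.2^2) = 11.6 MPa

11.6


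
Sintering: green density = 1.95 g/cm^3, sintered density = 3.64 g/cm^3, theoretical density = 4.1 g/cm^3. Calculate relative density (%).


Relative = 3.64 / 4.1 * 100 = 88.8%

88.8


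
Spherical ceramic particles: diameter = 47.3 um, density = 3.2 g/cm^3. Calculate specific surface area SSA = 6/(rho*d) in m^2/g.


SSA = 6 / (3.2 * 47.3) = 0.04 m^2/g

0.04


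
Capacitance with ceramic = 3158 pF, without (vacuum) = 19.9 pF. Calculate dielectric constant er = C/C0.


er = 3158 / 19.9 = 158.69

158.69


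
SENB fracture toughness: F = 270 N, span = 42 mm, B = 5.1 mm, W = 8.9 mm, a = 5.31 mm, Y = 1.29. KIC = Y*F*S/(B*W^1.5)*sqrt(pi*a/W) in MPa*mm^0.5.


KIC = 1.29*270*42/(5.1*8.9^1.5)*sqrt(pi*5.31/8.9) = 147.9

147.9


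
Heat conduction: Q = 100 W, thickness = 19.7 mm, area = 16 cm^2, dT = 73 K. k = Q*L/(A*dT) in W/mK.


k = 100*19.7/1000/(16/10000*73) = 16.87 W/mK

16.87


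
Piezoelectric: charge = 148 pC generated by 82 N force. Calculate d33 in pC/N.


d33 = 148 / 82 = 1.8 pC/N

1.8


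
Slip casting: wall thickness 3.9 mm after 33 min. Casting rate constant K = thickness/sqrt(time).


K = 3.9 / sqrt(33) = 3.9 / 5.7446 = 0.679 mm/min^0.5

0.679


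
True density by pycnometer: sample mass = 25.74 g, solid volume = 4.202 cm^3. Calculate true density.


TD = 25.74 / 4.202 = 6.126 g/cm^3

6.126


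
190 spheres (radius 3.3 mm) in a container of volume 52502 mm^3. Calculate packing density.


V_sphere = 4/3*pi*3.3^3 = 150.5326 mm^3
Total V = 190*150.5326 = 28601.194 mm^3
PD = 28601.194 / 52502 = 0.545

0.545


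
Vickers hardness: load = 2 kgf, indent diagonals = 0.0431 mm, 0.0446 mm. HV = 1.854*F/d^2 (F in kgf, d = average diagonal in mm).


d_avg = (0.0431+0.0446)/2 = 0.04385 mm
HV = 1.854*2/0.04385^2 = 1928

1928


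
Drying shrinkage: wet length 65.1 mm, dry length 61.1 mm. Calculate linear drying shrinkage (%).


DS = (65.1 - 61.1) / 65.1 * 100 = 6.14%

6.14


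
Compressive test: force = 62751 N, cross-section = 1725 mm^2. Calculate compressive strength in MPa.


CS = 62751 / 1725 = 36.4 MPa

36.4


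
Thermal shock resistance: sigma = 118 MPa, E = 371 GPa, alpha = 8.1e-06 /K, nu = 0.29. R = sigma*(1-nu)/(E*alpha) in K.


R = 118*(1-0.29)/(371*1000*8.1e-06) = 28 K

28


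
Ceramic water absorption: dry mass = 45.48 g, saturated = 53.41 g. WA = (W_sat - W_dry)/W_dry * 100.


WA = (53.41 - 45.48) / 45.48 * 100 = 17.44%

17.44


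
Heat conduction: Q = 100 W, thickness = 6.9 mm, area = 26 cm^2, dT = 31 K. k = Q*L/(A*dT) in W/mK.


k = 100*6.9/1000/(26/10000*31) = 8.56 W/mK

8.56


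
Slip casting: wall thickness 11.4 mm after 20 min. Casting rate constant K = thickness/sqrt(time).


K = 11.4 / sqrt(20) = 11.4 / 4.4721 = 2.549 mm/min^0.5

2.549


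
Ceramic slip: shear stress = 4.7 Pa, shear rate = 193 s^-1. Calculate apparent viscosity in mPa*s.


eta = tau/gamma * 1000 = 4.7/193 * 1000 = 24.4 mPa*s

24.4


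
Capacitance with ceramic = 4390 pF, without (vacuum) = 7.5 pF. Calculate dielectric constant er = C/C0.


er = 4390 / 7.5 = 585.33

585.33


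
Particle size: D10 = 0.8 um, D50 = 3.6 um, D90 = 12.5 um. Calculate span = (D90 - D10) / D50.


Span = (12.5 - 0.8) / 3.6 = 11.7 / 3.6 = 3.25

3.25


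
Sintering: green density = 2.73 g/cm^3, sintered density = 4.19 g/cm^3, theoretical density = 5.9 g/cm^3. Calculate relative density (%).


Relative = 4.19 / 5.9 * 100 = 71.0%

71.0


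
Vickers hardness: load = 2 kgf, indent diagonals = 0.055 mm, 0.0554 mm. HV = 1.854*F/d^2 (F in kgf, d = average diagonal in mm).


d_avg = (0.055+0.0554)/2 = 0.0552 mm
HV = 1.854*2/0.0552^2 = 1217

1217


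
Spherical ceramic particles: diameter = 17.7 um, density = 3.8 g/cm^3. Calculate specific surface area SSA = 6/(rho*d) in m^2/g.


SSA = 6 / (3.8 * 17.7) = 0.089 m^2/g

0.089


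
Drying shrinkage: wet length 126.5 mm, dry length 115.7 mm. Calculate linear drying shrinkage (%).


DS = (126.5 - 115.7) / 126.5 * 100 = 8.54%

8.54


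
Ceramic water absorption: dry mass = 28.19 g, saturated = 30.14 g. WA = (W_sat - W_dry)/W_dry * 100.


WA = (30.14 - 28.19) / 28.19 * 100 = 6.92%

6.92


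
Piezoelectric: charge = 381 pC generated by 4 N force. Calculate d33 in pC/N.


d33 = 381 / 4 = 95.3 pC/N

95.3


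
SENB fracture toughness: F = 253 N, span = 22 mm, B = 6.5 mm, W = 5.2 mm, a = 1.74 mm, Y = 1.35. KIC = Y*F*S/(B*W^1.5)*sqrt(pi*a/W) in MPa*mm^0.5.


KIC = 1.35*253*22/(6.5*5.2^1.5)*sqrt(pi*1.74/5.2) = 99.96

99.96


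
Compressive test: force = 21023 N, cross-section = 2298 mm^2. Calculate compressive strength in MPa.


CS = 21023 / 2298 = 9.1 MPa

9.1


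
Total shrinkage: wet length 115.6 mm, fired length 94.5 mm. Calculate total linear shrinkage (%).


TS = (115.6 - 94.5) / 115.6 * 100 = 18.25%

18.25


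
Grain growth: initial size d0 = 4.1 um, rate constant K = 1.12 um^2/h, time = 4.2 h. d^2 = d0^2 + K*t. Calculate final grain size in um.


d^2 = 4.1^2 + 1.12*4.2 = 21.514
d = sqrt(21.514) = 4.64 um

4.64


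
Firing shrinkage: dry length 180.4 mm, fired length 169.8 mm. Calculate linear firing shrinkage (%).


FS = (180.4 - 169.8) / 180.4 * 100 = 5.88%

5.88


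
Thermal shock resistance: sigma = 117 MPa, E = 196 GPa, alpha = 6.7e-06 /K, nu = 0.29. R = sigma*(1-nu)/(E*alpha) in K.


R = 117*(1-0.29)/(196*1000*6.7e-06) = 63 K

63


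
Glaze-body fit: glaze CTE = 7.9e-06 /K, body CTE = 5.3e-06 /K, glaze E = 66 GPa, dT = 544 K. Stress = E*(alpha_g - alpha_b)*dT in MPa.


Stress = 66*1000*(7.9e-06 - 5.3e-06)*544 = 93.4 MPa

93.4


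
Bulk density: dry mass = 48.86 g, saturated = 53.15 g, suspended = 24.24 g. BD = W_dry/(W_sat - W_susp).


BD = 48.86 / (53.15 - 24.24) = 48.86 / 28.91 = 1.69 g/cm^3

1.69


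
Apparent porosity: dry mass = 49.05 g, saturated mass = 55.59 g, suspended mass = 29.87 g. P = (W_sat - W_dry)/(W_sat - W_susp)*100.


P = (55.59 - 49.05) / (55.59 - 29.87) * 100 = 6.54 / 25.72 * 100 = 25.4%

25.4


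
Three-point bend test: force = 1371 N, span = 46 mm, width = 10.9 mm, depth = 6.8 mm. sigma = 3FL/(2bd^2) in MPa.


sigma = 3*1371*46/(2*10.9*6.8^2) = 187.7 MPa

187.7


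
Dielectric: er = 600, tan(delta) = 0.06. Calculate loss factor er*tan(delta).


Loss = 600 * 0.06 = 36.0

36.0


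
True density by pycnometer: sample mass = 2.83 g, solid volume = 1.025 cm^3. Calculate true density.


TD = 2.83 / 1.025 = 2.761 g/cm^3

2.761


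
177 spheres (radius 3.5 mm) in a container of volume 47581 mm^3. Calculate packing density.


V_sphere = 4/3*pi*3.5^3 = 179.5944 mm^3
Total V = 177*179.5944 = 31788.2088 mm^3
PD = 31788.2088 / 47581 = 0.668

0.668


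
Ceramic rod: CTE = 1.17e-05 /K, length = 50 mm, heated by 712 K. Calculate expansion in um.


dL = 1.17e-05 * 50 * 712 * 1000 = 416.52 um

416.52


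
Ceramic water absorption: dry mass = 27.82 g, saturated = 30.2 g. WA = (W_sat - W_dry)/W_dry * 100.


WA = (30.2 - 27.82) / 27.82 * 100 = 8.55%

8.55


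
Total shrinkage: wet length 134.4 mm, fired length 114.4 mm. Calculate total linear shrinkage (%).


TS = (134.4 - 114.4) / 134.4 * 100 = 14.88%

14.88


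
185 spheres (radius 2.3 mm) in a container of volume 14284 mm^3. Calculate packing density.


V_sphere = 4/3*pi*2.3^3 = 50.965 mm^3
Total V = 185*50.965 = 9428.525 mm^3
PD = 9428.525 / 14284 = 0.66

0.66


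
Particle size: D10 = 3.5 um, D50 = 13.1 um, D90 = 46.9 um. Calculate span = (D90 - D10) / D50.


Span = (46.9 - 3.5) / 13.1 = 43.4 / 13.1 = 3.313

3.313


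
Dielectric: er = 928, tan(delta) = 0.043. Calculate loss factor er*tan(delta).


Loss = 928 * 0.043 = 39.904

39.904


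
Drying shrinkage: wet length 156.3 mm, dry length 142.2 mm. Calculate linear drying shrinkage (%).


DS = (156.3 - 142.2) / 156.3 * 100 = 9.02%

9.02


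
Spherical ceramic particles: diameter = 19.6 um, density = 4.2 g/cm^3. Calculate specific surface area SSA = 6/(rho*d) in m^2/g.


SSA = 6 / (4.2 * 19.6) = 0.073 m^2/g

0.073


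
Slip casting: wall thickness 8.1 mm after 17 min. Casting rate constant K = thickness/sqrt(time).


K = 8.1 / sqrt(17) = 8.1 / 4.1231 = 1.965 mm/min^0.5

1.965


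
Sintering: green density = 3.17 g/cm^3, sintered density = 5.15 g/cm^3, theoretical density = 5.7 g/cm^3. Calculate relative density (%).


Relative = 5.15 / 5.7 * 100 = 90.4%

90.4


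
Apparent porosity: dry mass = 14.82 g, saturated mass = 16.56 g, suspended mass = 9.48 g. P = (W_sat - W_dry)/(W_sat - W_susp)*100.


P = (16.56 - 14.82) / (16.56 - 9.48) * 100 = 1.74 / 7.08 * 100 = 24.6%

24.6


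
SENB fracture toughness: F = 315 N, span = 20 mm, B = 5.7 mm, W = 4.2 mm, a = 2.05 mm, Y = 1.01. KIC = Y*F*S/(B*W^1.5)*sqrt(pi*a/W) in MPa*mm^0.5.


KIC = 1.01*315*20/(5.7*4.2^1.5)*sqrt(pi*2.05/4.2) = 160.6

160.6


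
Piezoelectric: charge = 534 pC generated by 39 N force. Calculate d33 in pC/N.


d33 = 534 / 39 = 13.7 pC/N

13.7


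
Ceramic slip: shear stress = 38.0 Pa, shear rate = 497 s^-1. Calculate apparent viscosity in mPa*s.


eta = tau/gamma * 1000 = 38.0/497 * 1000 = 76.5 mPa*s

76.5


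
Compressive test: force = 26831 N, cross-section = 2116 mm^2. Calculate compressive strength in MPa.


CS = 26831 / 2116 = 12.7 MPa

12.7


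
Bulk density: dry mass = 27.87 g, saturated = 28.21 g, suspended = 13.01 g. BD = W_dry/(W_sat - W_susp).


BD = 27.87 / (28.21 - 13.01) = 27.87 / 15.2 = 1.834 g/cm^3

1.834


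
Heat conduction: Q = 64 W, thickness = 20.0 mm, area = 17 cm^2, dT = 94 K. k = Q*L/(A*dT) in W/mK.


k = 64*20.0/1000/(17/10000*94) = 8.01 W/mK

8.01


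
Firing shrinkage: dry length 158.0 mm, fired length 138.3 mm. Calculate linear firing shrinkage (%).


FS = (158.0 - 138.3) / 158.0 * 100 = 12.47%

12.47


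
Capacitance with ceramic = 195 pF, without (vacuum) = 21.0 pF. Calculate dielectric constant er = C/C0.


er = 195 / 21.0 = 9.29

9.29


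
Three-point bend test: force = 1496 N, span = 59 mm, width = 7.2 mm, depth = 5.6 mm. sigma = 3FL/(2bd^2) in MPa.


sigma = 3*1496*59/(2*7.2*5.6^2) = 586.4 MPa

586.4


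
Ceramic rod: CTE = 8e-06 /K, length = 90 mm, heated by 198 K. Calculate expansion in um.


dL = 8e-06 * 90 * 198 * 1000 = 142.56 um

142.56


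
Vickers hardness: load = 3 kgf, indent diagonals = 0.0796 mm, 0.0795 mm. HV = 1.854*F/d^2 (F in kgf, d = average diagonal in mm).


d_avg = (0.0796+0.0795)/2 = 0.07955 mm
HV = 1.854*3/0.07955^2 = 879

879


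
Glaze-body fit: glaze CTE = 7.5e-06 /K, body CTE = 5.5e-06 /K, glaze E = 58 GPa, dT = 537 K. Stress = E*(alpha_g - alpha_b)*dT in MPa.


Stress = 58*1000*(7.5e-06 - 5.5e-06)*537 = 62.3 MPa

62.3


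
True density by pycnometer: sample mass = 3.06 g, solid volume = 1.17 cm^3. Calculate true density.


TD = 3.06 / 1.17 = 2.615 g/cm^3

2.615


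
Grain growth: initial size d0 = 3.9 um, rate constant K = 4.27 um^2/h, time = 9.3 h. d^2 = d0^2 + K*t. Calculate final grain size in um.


d^2 = 3.9^2 + 4.27*9.3 = 54.921
d = sqrt(54.921) = 7.41 um

7.41


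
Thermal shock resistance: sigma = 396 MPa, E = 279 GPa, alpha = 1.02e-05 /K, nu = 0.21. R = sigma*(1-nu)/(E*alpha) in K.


R = 396*(1-0.21)/(279*1000*1.02e-05) = 110 K

110


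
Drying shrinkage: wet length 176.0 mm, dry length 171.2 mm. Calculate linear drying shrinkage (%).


DS = (176.0 - 171.2) / 176.0 * 100 = 2.73%

2.73


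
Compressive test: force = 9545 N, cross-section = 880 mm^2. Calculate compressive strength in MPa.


CS = 9545 / 880 = 10.8 MPa

10.8


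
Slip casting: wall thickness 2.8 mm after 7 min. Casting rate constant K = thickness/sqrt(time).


K = 2.8 / sqrt(7) = 2.8 / 2.6458 = 1.058 mm/min^0.5

1.058


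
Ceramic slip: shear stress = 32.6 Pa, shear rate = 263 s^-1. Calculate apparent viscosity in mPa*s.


eta = tau/gamma * 1000 = 32.6/263 * 1000 = 124.0 mPa*s

124.0


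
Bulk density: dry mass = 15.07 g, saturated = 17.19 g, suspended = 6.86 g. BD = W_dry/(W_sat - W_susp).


BD = 15.07 / (17.19 - 6.86) = 15.07 / 10.33 = 1.459 g/cm^3

1.459


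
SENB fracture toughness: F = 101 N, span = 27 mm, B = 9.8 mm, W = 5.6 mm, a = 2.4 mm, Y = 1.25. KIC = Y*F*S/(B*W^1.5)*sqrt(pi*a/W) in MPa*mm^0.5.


KIC = 1.25*101*27/(9.8*5.6^1.5)*sqrt(pi*2.4/5.6) = 30.46

30.46


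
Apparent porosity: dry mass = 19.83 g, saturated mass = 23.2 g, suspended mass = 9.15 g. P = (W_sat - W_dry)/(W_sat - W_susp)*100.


P = (23.2 - 19.83) / (23.2 - 9.15) * 100 = 3.37 / 14.05 * 100 = 24.0%

24.0


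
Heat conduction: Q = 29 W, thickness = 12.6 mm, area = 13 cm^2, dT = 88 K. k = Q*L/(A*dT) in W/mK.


k = 29*12.6/1000/(13/10000*88) = 3.19 W/mK

3.19


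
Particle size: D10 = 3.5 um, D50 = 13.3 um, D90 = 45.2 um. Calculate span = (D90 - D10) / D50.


Span = (45.2 - 3.5) / 13.3 = 41.7 / 13.3 = 3.135

3.135


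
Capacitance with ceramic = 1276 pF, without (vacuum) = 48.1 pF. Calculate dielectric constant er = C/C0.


er = 1276 / 48.1 = 26.53

26.53


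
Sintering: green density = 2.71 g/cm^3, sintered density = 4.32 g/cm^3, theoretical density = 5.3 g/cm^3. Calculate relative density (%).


Relative = 4.32 / 5.3 * 100 = 81.5%

81.5


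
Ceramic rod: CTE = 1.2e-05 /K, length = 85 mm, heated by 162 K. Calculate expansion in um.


dL = 1.2e-05 * 85 * 162 * 1000 = 165.24 um

165.24


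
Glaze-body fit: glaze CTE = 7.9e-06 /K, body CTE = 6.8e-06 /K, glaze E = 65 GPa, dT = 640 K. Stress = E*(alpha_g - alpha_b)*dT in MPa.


Stress = 65*1000*(7.9e-06 - 6.8e-06)*640 = 45.8 MPa

45.8


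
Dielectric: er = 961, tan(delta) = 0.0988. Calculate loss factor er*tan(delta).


Loss = 961 * 0.0988 = 94.947

94.947


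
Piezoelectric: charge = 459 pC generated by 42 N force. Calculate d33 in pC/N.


d33 = 459 / 42 = 10.9 pC/N

10.9


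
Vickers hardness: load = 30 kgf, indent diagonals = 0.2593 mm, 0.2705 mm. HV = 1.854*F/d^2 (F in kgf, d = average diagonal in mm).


d_avg = (0.2593+0.2705)/2 = 0.2649 mm
HV = 1.854*30/0.2649^2 = 793

793


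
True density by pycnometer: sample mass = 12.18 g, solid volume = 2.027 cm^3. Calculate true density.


TD = 12.18 / 2.027 = 6.009 g/cm^3

6.009


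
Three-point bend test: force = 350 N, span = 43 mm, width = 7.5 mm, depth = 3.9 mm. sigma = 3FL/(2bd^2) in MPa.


sigma = 3*350*43/(2*7.5*3.9^2) = 197.9 MPa

197.9


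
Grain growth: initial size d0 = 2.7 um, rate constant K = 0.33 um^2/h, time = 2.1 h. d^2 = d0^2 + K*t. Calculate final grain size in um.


d^2 = 2.7^2 + 0.33*2.1 = 7.983
d = sqrt(7.983) = 2.83 um

2.83


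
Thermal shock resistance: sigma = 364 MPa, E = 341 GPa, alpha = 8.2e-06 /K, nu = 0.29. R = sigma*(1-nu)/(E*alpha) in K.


R = 364*(1-0.29)/(341*1000*8.2e-06) = 92 K

92


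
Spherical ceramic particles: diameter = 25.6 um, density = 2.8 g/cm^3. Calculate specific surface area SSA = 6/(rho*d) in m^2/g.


SSA = 6 / (2.8 * 25.6) = 0.084 m^2/g

0.084


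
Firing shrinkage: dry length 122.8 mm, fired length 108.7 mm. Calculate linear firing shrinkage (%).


FS = (122.8 - 108.7) / 122.8 * 100 = 11.48%

11.48
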